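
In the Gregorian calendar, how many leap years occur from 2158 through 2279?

29

Years divisible by 4: 2160, 2164, …, 2276 — 30 in all.
Of these, 2200 is divisible by 100 but not 400, so not leap.
Leap years: 30 − 1 = 29.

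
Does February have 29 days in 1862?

No

1862 is not a leap year.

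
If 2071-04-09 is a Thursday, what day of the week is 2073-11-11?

April 9, 2071 → April 9, 2072: 366 days (2072 is a leap year).
April 9, 2072 → April 9, 2073: 365 days.
April 2073: 30 − 9 = 21 days remain.
Then May (31), June (30), July (31), August (31), September (30), October (31): 31 + 30 + 31 + 31 + 30 + 31 = 184 days.
November 1–11, 2073: 11 days.
Residual: 216 days.
Total: 947 days.
947 mod 7 = 2, so 2 days after Thursday is Saturday.

Saturday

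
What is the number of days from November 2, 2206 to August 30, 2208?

November 2206: 30 − 2 = 28 days remain.
Then 20 full months totalling 609 days.
August 1–30, 2208: 30 days.
Total: 28 + 609 + 30 = 667 days.

667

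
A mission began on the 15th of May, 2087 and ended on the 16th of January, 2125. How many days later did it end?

Day-of-year of May 15, 2087: 135.
Day-of-year of January 16, 2125: 16.
2087 has 365 days, so 365 − 135 = 230 days remain in 2087.
Full years 2088–2124: 28 common + 9 leap = 28×365 + 9×366 = 13514 days.
Total: 230 + 13514 + 16 = 13760 days.

13760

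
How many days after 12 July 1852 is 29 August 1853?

July 1852: 31 − 12 = 19 days remain.
Then 12 full months totalling 365 days.
August 1–29, 1853: 29 days.
Total: 19 + 365 + 29 = 413 days.

413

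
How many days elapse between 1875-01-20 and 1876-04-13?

Day-of-year of January 20, 1875: 20.
Day-of-year of April 13, 1876: 104.
1875 has 365 days, so 365 − 20 = 345 days remain in 1875.
Total: 345 + 104 = 449 days.

449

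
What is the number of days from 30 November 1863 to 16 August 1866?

Day-of-year of November 30, 1863: 334.
Day-of-year of August 16, 1866: 228.
1863 has 365 days, so 365 − 334 = 31 days remain in 1863.
Full years: 1864: 366; 1865: 365. Sum = 731.
Total: 31 + 731 + 228 = 990 days.

990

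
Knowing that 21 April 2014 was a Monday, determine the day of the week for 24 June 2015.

Day-of-year of April 21, 2014: 111.
Day-of-year of June 24, 2015: 175.
2014 has 365 days, so 365 − 111 = 254 days remain in 2014.
Total: 254 + 175 = 429 days.
429 mod 7 = 2, so 2 days after Monday is Wednesday.

Wednesday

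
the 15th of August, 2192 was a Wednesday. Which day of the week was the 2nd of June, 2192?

Saturday

Count forward from the earlier date (June 2, 2192) to the later (August 15, 2192):
June 2192: 30 − 2 = 28 days remain.
Then July (31): 31 days.
August 1–15, 2192: 15 days.
Total: 28 + 31 + 15 = 74 days.
74 mod 7 = 4, so 4 days before Wednesday is Saturday.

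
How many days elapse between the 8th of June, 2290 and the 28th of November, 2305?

5651

Day-of-year of June 8, 2290: 159.
Day-of-year of November 28, 2305: 332.
2290 has 365 days, so 365 − 159 = 206 days remain in 2290.
Full years 2291–2304: 11 common + 3 leap = 11×365 + 3×366 = 5113 days.
Total: 206 + 5113 + 332 = 5651 days.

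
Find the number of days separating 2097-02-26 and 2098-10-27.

Day-of-year of February 26, 2097: 57.
Day-of-year of October 27, 2098: 300.
2097 has 365 days, so 365 − 57 = 308 days remain in 2097.
Total: 308 + 300 = 608 days.

608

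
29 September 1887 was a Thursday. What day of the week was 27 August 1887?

Saturday

Count forward from the earlier date (August 27, 1887) to the later (September 29, 1887):
August 1887: 31 − 27 = 4 days remain.
September 1–29, 1887: 29 days.
Total: 4 + 29 = 33 days.
33 mod 7 = 5, so 5 days before Thursday is Saturday.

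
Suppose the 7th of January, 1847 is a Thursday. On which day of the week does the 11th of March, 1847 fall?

Thursday

January 1847: 31 − 7 = 24 days remain.
Then February 1847 (28): 28 days.
March 1–11, 1847: 11 days.
Total: 24 + 28 + 11 = 63 days.
63 is a multiple of 7, so the 11th of March, 1847 falls on the same weekday: Thursday.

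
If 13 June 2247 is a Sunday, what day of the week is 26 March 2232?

Count forward from the earlier date (March 26, 2232) to the later (June 13, 2247):
Day-of-year of March 26, 2232: 86.
Day-of-year of June 13, 2247: 164.
2232 has 366 days, so 366 − 86 = 280 days remain in 2232.
Full years 2233–2246: 11 common + 3 leap = 11×365 + 3×366 = 5113 days.
Total: 280 + 5113 + 164 = 5557 days.
5557 mod 7 = 6, so 6 days before Sunday is Monday.

Monday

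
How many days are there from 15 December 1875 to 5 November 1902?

From December 15, 1875 to December 15, 1901: 26 years, of which 6 contain a Feb 29 — 20×365 + 6×366 = 9496 days.
(1900 is not a leap year (divisible by 100 but not 400).)
December 1901: 31 − 15 = 16 days remain.
Then 10 full months totalling 304 days.
November 1–5, 1902: 5 days.
Residual: 325 days.
Total: 9821 days.

9821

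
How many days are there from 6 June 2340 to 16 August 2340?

71

June 2340: 30 − 6 = 24 days remain.
Then July (31): 31 days.
August 1–16, 2340: 16 days.
Total: 24 + 31 + 16 = 71 days.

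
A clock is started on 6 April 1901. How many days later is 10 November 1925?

8984

From April 6, 1901 to April 6, 1925: 24 years, of which 6 contain a Feb 29 — 18×365 + 6×366 = 8766 days.
April 1925: 30 − 6 = 24 days remain.
Then May (31), June (30), July (31), August (31), September (30), October (31): 31 + 30 + 31 + 31 + 30 + 31 = 184 days.
November 1–10, 1925: 10 days.
Residual: 218 days.
Total: 8984 days.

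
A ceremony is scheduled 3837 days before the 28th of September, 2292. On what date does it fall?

the 28th of March, 2282

Count 3837 days before September 28, 2292:
From March 28, 2282 to March 28, 2292: 10 years, of which 3 contain a Feb 29 — 7×365 + 3×366 = 3653 days.
March 2292: 31 − 28 = 3 days remain.
Then April (30), May (31), June (30), July (31), August (31): 30 + 31 + 30 + 31 + 31 = 153 days.
September 1–28, 2292: 28 days.
Residual: 184 days.
Total: 3837 days.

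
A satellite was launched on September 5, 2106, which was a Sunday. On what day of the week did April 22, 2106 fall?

Thursday

Count forward from the earlier date (April 22, 2106) to the later (September 5, 2106):
April 2106: 30 − 22 = 8 days remain.
Then May (31), June (30), July (31), August (31): 31 + 30 + 31 + 31 = 123 days.
September 1–5, 2106: 5 days.
Total: 8 + 123 + 5 = 136 days.
136 mod 7 = 3, so 3 days before Sunday is Thursday.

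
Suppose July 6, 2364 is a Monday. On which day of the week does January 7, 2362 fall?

Count forward from the earlier date (January 7, 2362) to the later (July 6, 2364):
January 2362: 31 − 7 = 24 days remain.
Then 29 full months totalling 881 days.
July 1–6, 2364: 6 days.
Total: 24 + 881 + 6 = 911 days.
911 mod 7 = 1, so 1 day before Monday is Sunday.

Sunday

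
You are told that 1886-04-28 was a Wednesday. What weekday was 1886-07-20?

Tuesday

April 1886: 30 − 28 = 2 days remain.
Then May (31), June (30): 31 + 30 = 61 days.
July 1–20, 1886: 20 days.
Total: 2 + 61 + 20 = 83 days.
83 mod 7 = 6, so 6 days after Wednesday is Tuesday.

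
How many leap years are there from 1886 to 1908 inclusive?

Years divisible by 4 in [1886, 1908]: 1888, 1892, 1896, 1900, 1904, 1908.
Of these, 1900 is divisible by 100 but not 400, so not leap.
Leap years: 6 − 1 = 5.

5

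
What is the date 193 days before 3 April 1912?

23 September 1911

Count 193 days before April 3, 1912:
September 1911: 30 − 23 = 7 days remain.
Then October (31), November (30), December (31), January (31), February 1912 (29), March (31): 31 + 30 + 31 + 31 + 29 + 31 = 183 days.
April 1–3, 1912: 3 days.
Residual: 193 days.
Total: 193 days.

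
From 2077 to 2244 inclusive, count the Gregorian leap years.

Years divisible by 4: 2080, 2084, …, 2244 — 42 in all.
Of these, 2100, 2200 are divisible by 100 but not 400, so not leap.
Leap years: 42 − 2 = 40.

40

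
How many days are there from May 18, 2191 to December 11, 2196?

2034

Day-of-year of May 18, 2191: 138.
Day-of-year of December 11, 2196: 346.
2191 has 365 days, so 365 − 138 = 227 days remain in 2191.
Full years: 2192: 366; 2193: 365; 2194: 365; 2195: 365. Sum = 1461.
Total: 227 + 1461 + 346 = 2034 days.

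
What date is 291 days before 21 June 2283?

3 September 2282

Count 291 days before June 21, 2283:
Day-of-year of September 3, 2282: 246.
Day-of-year of June 21, 2283: 172.
2282 has 365 days, so 365 − 246 = 119 days remain in 2282.
Total: 119 + 172 = 291 days.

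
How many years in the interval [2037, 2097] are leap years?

Years divisible by 4: 2040, 2044, …, 2096 — 15 in all.
No century exceptions apply. Count: 15.

15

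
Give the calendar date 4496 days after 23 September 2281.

14 January 2294

Count 4496 days after September 23, 2281:
Day-of-year of September 23, 2281: 266.
Day-of-year of January 14, 2294: 14.
2281 has 365 days, so 365 − 266 = 99 days remain in 2281.
Full years 2282–2293: 9 common + 3 leap = 9×365 + 3×366 = 4383 days.
Total: 99 + 4383 + 14 = 4496 days.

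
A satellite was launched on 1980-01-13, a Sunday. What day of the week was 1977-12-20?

Tuesday

Count forward from the earlier date (December 20, 1977) to the later (January 13, 1980):
December 20, 1977 → December 20, 1978: 365 days.
December 20, 1978 → December 20, 1979: 365 days.
December 1979: 31 − 20 = 11 days remain.
January 1–13, 1980: 13 days.
Residual: 24 days.
Total: 754 days.
754 mod 7 = 5, so 5 days before Sunday is Tuesday.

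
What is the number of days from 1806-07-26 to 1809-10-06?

1168

Day-of-year of July 26, 1806: 207.
Day-of-year of October 6, 1809: 279.
1806 has 365 days, so 365 − 207 = 158 days remain in 1806.
Full years: 1807: 365; 1808: 366. Sum = 731.
Total: 158 + 731 + 279 = 1168 days.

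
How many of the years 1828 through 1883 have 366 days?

14

Years divisible by 4: 1828, 1832, …, 1880 — 14 in all.
No century exceptions apply. Count: 14.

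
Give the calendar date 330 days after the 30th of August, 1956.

the 26th of July, 1957

Count 330 days after August 30, 1956:
August 1956: 31 − 30 = 1 day remains.
Then 10 full months totalling 303 days.
July 1–26, 1957: 26 days.
Total: 1 + 303 + 26 = 330 days.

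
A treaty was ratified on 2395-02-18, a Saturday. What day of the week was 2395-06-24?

February 2395: 28 − 18 = 10 days remain (2395 is not a leap year, so February has 28 days).
Then March (31), April (30), May (31): 31 + 30 + 31 = 92 days.
June 1–24, 2395: 24 days.
Total: 10 + 92 + 24 = 126 days.
126 is a multiple of 7, so 2395-06-24 falls on the same weekday: Saturday.

Saturday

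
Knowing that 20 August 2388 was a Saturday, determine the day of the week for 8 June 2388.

Wednesday

Count forward from the earlier date (June 8, 2388) to the later (August 20, 2388):
June 2388: 30 − 8 = 22 days remain.
Then July (31): 31 days.
August 1–20, 2388: 20 days.
Total: 22 + 31 + 20 = 73 days.
73 mod 7 = 3, so 3 days before Saturday is Wednesday.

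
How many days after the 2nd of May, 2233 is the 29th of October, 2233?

May 2233: 31 − 2 = 29 days remain.
Then June (30), July (31), August (31), September (30): 30 + 31 + 31 + 30 = 122 days.
October 1–29, 2233: 29 days.
Total: 29 + 122 + 29 = 180 days.

180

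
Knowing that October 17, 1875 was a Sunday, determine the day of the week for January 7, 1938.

Friday

From October 17, 1875 to October 17, 1937: 62 years, of which 15 contain a Feb 29 — 47×365 + 15×366 = 22645 days.
(1900 is not a leap year (divisible by 100 but not 400).)
October 1937: 31 − 17 = 14 days remain.
Then November (30), December (31): 30 + 31 = 61 days.
January 1–7, 1938: 7 days.
Residual: 82 days.
Total: 22727 days.
22727 mod 7 = 5, so 5 days after Sunday is Friday.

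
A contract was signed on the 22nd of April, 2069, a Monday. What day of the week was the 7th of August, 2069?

Wednesday

April 2069: 30 − 22 = 8 days remain.
Then May (31), June (30), July (31): 31 + 30 + 31 = 92 days.
August 1–7, 2069: 7 days.
Total: 8 + 92 + 7 = 107 days.
107 mod 7 = 2, so 2 days after Monday is Wednesday.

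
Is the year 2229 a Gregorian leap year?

No

2229 is not a leap year.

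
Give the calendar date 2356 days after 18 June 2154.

29 November 2160

Count 2356 days after June 18, 2154:
June 18, 2154 → June 18, 2155: 365 days.
June 18, 2155 → June 18, 2156: 366 days (2156 is a leap year).
June 18, 2156 → June 18, 2157: 365 days.
June 18, 2157 → June 18, 2158: 365 days.
June 18, 2158 → June 18, 2159: 365 days.
June 18, 2159 → June 18, 2160: 366 days (2160 is a leap year).
June 2160: 30 − 18 = 12 days remain.
Then July (31), August (31), September (30), October (31): 31 + 31 + 30 + 31 = 123 days.
November 1–29, 2160: 29 days.
Residual: 164 days.
Total: 2356 days.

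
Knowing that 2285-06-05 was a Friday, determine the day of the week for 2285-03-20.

Friday

Count forward from the earlier date (March 20, 2285) to the later (June 5, 2285):
March 2285: 31 − 20 = 11 days remain.
Then April (30), May (31): 30 + 31 = 61 days.
June 1–5, 2285: 5 days.
Total: 11 + 61 + 5 = 77 days.
77 is a multiple of 7, so 2285-03-20 falls on the same weekday: Friday.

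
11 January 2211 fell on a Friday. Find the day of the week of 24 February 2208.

Count forward from the earlier date (February 24, 2208) to the later (January 11, 2211):
February 24, 2208 → February 24, 2209: 366 days (2208 is a leap year).
February 24, 2209 → February 24, 2210: 365 days.
February 2210: 28 − 24 = 4 days remain (2210 is not a leap year, so February has 28 days).
Then 10 full months totalling 306 days.
January 1–11, 2211: 11 days.
Residual: 321 days.
Total: 1052 days.
1052 mod 7 = 2, so 2 days before Friday is Wednesday.

Wednesday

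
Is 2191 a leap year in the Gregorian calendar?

2191 is not a leap year.

No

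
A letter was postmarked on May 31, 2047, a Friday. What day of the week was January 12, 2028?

Count forward from the earlier date (January 12, 2028) to the later (May 31, 2047):
From January 12, 2028 to January 12, 2047: 19 years, of which 5 contain a Feb 29 — 14×365 + 5×366 = 6940 days.
January 2047: 31 − 12 = 19 days remain.
Then February 2047 (28), March (31), April (30): 28 + 31 + 30 = 89 days.
May 1–31, 2047: 31 days.
Residual: 139 days.
Total: 7079 days.
7079 mod 7 = 2, so 2 days before Friday is Wednesday.

Wednesday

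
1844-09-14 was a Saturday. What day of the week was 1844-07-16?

Count forward from the earlier date (July 16, 1844) to the later (September 14, 1844):
July 1844: 31 − 16 = 15 days remain.
Then August (31): 31 days.
September 1–14, 1844: 14 days.
Total: 15 + 31 + 14 = 60 days.
60 mod 7 = 4, so 4 days before Saturday is Tuesday.

Tuesday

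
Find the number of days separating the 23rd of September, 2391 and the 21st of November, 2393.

September 2391: 30 − 23 = 7 days remain.
Then 25 full months totalling 762 days.
November 1–21, 2393: 21 days.
Total: 7 + 762 + 21 = 790 days.

790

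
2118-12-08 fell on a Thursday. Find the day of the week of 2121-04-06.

Sunday

December 8, 2118 → December 8, 2119: 365 days.
December 8, 2119 → December 8, 2120: 366 days (2120 is a leap year).
December 2120: 31 − 8 = 23 days remain.
Then January (31), February 2121 (28), March (31): 31 + 28 + 31 = 90 days.
April 1–6, 2121: 6 days.
Residual: 119 days.
Total: 850 days.
850 mod 7 = 3, so 3 days after Thursday is Sunday.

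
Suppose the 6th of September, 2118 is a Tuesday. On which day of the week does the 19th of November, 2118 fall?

Saturday

September 2118: 30 − 6 = 24 days remain.
Then October (31): 31 days.
November 1–19, 2118: 19 days.
Total: 24 + 31 + 19 = 74 days.
74 mod 7 = 4, so 4 days after Tuesday is Saturday.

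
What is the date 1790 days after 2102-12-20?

2107-11-14

Count 1790 days after December 20, 2102:
Day-of-year of December 20, 2102: 354.
Day-of-year of November 14, 2107: 318.
2102 has 365 days, so 365 − 354 = 11 days remain in 2102.
Full years: 2103: 365; 2104: 366; 2105: 365; 2106: 365. Sum = 1461.
Total: 11 + 1461 + 318 = 1790 days.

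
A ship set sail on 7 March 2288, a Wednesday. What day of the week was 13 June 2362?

Wednesday

From March 7, 2288 to March 7, 2362: 74 years, of which 17 contain a Feb 29 — 57×365 + 17×366 = 27027 days.
(2300 is not a leap year (divisible by 100 but not 400).)
March 2362: 31 − 7 = 24 days remain.
Then April (30), May (31): 30 + 31 = 61 days.
June 1–13, 2362: 13 days.
Residual: 98 days.
Total: 27125 days.
27125 is a multiple of 7, so 13 June 2362 falls on the same weekday: Wednesday.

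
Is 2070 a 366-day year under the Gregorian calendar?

No

2070 is not a leap year.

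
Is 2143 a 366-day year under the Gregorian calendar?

No

2143 is not a leap year.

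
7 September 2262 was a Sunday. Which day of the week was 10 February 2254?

Count forward from the earlier date (February 10, 2254) to the later (September 7, 2262):
From February 10, 2254 to February 10, 2262: 8 years, of which 2 contain a Feb 29 — 6×365 + 2×366 = 2922 days.
February 2262: 28 − 10 = 18 days remain (2262 is not a leap year, so February has 28 days).
Then March (31), April (30), May (31), June (30), July (31), August (31): 31 + 30 + 31 + 30 + 31 + 31 = 184 days.
September 1–7, 2262: 7 days.
Residual: 209 days.
Total: 3131 days.
3131 mod 7 = 2, so 2 days before Sunday is Friday.

Friday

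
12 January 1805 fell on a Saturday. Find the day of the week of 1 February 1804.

Wednesday

Count forward from the earlier date (February 1, 1804) to the later (January 12, 1805):
February 1804: 29 − 1 = 28 days remain (1804 is a leap year, so February has 29 days).
Then 10 full months totalling 306 days.
January 1–12, 1805: 12 days.
Total: 28 + 306 + 12 = 346 days.
346 mod 7 = 3, so 3 days before Saturday is Wednesday.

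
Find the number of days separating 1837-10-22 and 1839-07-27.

643

October 22, 1837 → October 22, 1838: 365 days.
October 1838: 31 − 22 = 9 days remain.
Then November (30), December (31), January (31), February 1839 (28), March (31), April (30), May (31), June (30): 30 + 31 + 31 + 28 + 31 + 30 + 31 + 30 = 242 days.
July 1–27, 1839: 27 days.
Residual: 278 days.
Total: 643 days.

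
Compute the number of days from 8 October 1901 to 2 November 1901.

October 1901: 31 − 8 = 23 days remain.
November 1–2, 1901: 2 days.
Total: 23 + 2 = 25 days.

25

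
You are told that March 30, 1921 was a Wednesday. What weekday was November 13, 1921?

March 1921: 31 − 30 = 1 day remains.
Then April (30), May (31), June (30), July (31), August (31), September (30), October (31): 30 + 31 + 30 + 31 + 31 + 30 + 31 = 214 days.
November 1–13, 1921: 13 days.
Total: 1 + 214 + 13 = 228 days.
228 mod 7 = 4, so 4 days after Wednesday is Sunday.

Sunday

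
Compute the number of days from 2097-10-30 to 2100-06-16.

959

Day-of-year of October 30, 2097: 303.
Day-of-year of June 16, 2100: 167.
2097 has 365 days, so 365 − 303 = 62 days remain in 2097.
Full years: 2098: 365; 2099: 365. Sum = 730.
Total: 62 + 730 + 167 = 959 days.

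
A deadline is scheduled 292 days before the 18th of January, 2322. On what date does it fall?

the 1st of April, 2321

Count 292 days before January 18, 2322:
April 2321: 30 − 1 = 29 days remain.
Then May (31), June (30), July (31), August (31), September (30), October (31), November (30), December (31): 31 + 30 + 31 + 31 + 30 + 31 + 30 + 31 = 245 days.
January 1–18, 2322: 18 days.
Residual: 292 days.
Total: 292 days.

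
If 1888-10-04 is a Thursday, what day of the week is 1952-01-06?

Sunday

From October 4, 1888 to October 4, 1951: 63 years, of which 14 contain a Feb 29 — 49×365 + 14×366 = 23009 days.
(1900 is not a leap year (divisible by 100 but not 400).)
October 1951: 31 − 4 = 27 days remain.
Then November (30), December (31): 30 + 31 = 61 days.
January 1–6, 1952: 6 days.
Residual: 94 days.
Total: 23103 days.
23103 mod 7 = 3, so 3 days after Thursday is Sunday.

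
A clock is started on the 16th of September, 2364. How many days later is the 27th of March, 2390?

9323

Day-of-year of September 16, 2364: 260.
Day-of-year of March 27, 2390: 86.
2364 has 366 days, so 366 − 260 = 106 days remain in 2364.
Full years 2365–2389: 19 common + 6 leap = 19×365 + 6×366 = 9131 days.
Total: 106 + 9131 + 86 = 9323 days.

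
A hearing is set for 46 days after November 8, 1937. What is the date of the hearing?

December 24, 1937

Count 46 days after November 8, 1937:
November 1937: 30 − 8 = 22 days remain.
December 1–24, 1937: 24 days.
Total: 22 + 24 = 46 days.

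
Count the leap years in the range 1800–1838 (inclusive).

9

Years divisible by 4 in [1800, 1838]: 1800, 1804, 1808, 1812, 1816, 1820, 1824, 1828, 1832, 1836.
Of these, 1800 is divisible by 100 but not 400, so not leap.
Leap years: 10 − 1 = 9.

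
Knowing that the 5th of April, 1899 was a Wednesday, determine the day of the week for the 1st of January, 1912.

Monday

From April 5, 1899 to April 5, 1911: 12 years, of which 2 contain a Feb 29 — 10×365 + 2×366 = 4382 days.
(1900 is not a leap year (divisible by 100 but not 400).)
April 1911: 30 − 5 = 25 days remain.
Then May (31), June (30), July (31), August (31), September (30), October (31), November (30), December (31): 31 + 30 + 31 + 31 + 30 + 31 + 30 + 31 = 245 days.
January 1, 1912: 1 day.
Residual: 271 days.
Total: 4653 days.
4653 mod 7 = 5, so 5 days after Wednesday is Monday.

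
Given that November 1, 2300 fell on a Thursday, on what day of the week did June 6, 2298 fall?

Count forward from the earlier date (June 6, 2298) to the later (November 1, 2300):
June 6, 2298 → June 6, 2299: 365 days.
June 6, 2299 → June 6, 2300: 365 days (2300 is not a leap year (divisible by 100 but not 400)).
June 2300: 30 − 6 = 24 days remain.
Then July (31), August (31), September (30), October (31): 31 + 31 + 30 + 31 = 123 days.
November 1, 2300: 1 day.
Residual: 148 days.
Total: 878 days.
878 mod 7 = 3, so 3 days before Thursday is Monday.

Monday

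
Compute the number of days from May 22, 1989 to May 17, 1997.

2917

From May 22, 1989 to May 22, 1996: 7 years, of which 2 contain a Feb 29 — 5×365 + 2×366 = 2557 days.
May 1996: 31 − 22 = 9 days remain.
Then 11 full months totalling 334 days.
May 1–17, 1997: 17 days.
Residual: 360 days.
Total: 2917 days.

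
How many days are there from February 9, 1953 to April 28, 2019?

24184

Day-of-year of February 9, 1953: 40.
Day-of-year of April 28, 2019: 118.
1953 has 365 days, so 365 − 40 = 325 days remain in 1953.
Full years 1954–2018: 49 common + 16 leap = 49×365 + 16×366 = 23741 days.
Total: 325 + 23741 + 118 = 24184 days.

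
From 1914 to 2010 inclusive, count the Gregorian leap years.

24

Years divisible by 4: 1916, 1920, …, 2008 — 24 in all.
2000 is divisible by 400, so still leap.
No century exceptions apply. Count: 24.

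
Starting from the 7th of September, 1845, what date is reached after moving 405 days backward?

the 29th of July, 1844

Count 405 days before September 7, 1845:
July 29, 1844 → July 29, 1845: 365 days.
July 1845: 31 − 29 = 2 days remain.
Then August (31): 31 days.
September 1–7, 1845: 7 days.
Residual: 40 days.
Total: 405 days.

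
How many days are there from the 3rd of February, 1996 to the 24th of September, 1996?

February 1996: 29 − 3 = 26 days remain (1996 is a leap year, so February has 29 days).
Then March (31), April (30), May (31), June (30), July (31), August (31): 31 + 30 + 31 + 30 + 31 + 31 = 184 days.
September 1–24, 1996: 24 days.
Total: 26 + 184 + 24 = 234 days.

234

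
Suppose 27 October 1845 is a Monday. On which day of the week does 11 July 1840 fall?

Saturday

Count forward from the earlier date (July 11, 1840) to the later (October 27, 1845):
Day-of-year of July 11, 1840: 193.
Day-of-year of October 27, 1845: 300.
1840 has 366 days, so 366 − 193 = 173 days remain in 1840.
Full years: 1841: 365; 1842: 365; 1843: 365; 1844: 366. Sum = 1461.
Total: 173 + 1461 + 300 = 1934 days.
1934 mod 7 = 2, so 2 days before Monday is Saturday.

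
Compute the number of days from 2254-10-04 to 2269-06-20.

Day-of-year of October 4, 2254: 277.
Day-of-year of June 20, 2269: 171.
2254 has 365 days, so 365 − 277 = 88 days remain in 2254.
Full years 2255–2268: 10 common + 4 leap = 10×365 + 4×366 = 5114 days.
Total: 88 + 5114 + 171 = 5373 days.

5373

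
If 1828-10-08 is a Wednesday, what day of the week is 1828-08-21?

Count forward from the earlier date (August 21, 1828) to the later (October 8, 1828):
August 1828: 31 − 21 = 10 days remain.
Then September (30): 30 days.
October 1–8, 1828: 8 days.
Total: 10 + 30 + 8 = 48 days.
48 mod 7 = 6, so 6 days before Wednesday is Thursday.

Thursday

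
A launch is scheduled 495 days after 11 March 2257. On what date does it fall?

19 July 2258

Count 495 days after March 11, 2257:
March 2257: 31 − 11 = 20 days remain.
Then 15 full months totalling 456 days.
July 1–19, 2258: 19 days.
Total: 20 + 456 + 19 = 495 days.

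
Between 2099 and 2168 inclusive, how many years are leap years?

Years divisible by 4: 2100, 2104, …, 2168 — 18 in all.
Of these, 2100 is divisible by 100 but not 400, so not leap.
Leap years: 18 − 1 = 17.

17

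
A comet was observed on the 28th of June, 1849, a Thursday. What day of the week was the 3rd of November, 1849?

June 1849: 30 − 28 = 2 days remain.
Then July (31), August (31), September (30), October (31): 31 + 31 + 30 + 31 = 123 days.
November 1–3, 1849: 3 days.
Total: 2 + 123 + 3 = 128 days.
128 mod 7 = 2, so 2 days after Thursday is Saturday.

Saturday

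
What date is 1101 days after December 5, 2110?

December 10, 2113

Count 1101 days after December 5, 2110:
Day-of-year of December 5, 2110: 339.
Day-of-year of December 10, 2113: 344.
2110 has 365 days, so 365 − 339 = 26 days remain in 2110.
Full years: 2111: 365; 2112: 366. Sum = 731.
Total: 26 + 731 + 344 = 1101 days.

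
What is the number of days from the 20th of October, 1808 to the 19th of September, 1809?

October 1808: 31 − 20 = 11 days remain.
Then 10 full months totalling 304 days.
September 1–19, 1809: 19 days.
Residual: 334 days.
Total: 334 days.

334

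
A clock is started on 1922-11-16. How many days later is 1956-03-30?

From November 16, 1922 to November 16, 1955: 33 years, of which 8 contain a Feb 29 — 25×365 + 8×366 = 12053 days.
November 1955: 30 − 16 = 14 days remain.
Then December (31), January (31), February 1956 (29): 31 + 31 + 29 = 91 days.
March 1–30, 1956: 30 days.
Residual: 135 days.
Total: 12188 days.

12188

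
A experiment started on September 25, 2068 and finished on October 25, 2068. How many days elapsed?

30

September 2068: 30 − 25 = 5 days remain.
October 1–25, 2068: 25 days.
Total: 5 + 25 = 30 days.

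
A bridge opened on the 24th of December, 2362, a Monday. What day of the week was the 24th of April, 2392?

Friday

Day-of-year of December 24, 2362: 358.
Day-of-year of April 24, 2392: 115.
2362 has 365 days, so 365 − 358 = 7 days remain in 2362.
Full years 2363–2391: 22 common + 7 leap = 22×365 + 7×366 = 10592 days.
Total: 7 + 10592 + 115 = 10714 days.
10714 mod 7 = 4, so 4 days after Monday is Friday.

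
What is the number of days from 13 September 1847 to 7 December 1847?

85

September 1847: 30 − 13 = 17 days remain.
Then October (31), November (30): 31 + 30 = 61 days.
December 1–7, 1847: 7 days.
Total: 17 + 61 + 7 = 85 days.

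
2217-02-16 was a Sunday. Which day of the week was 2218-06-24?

February 2217: 28 − 16 = 12 days remain (2217 is not a leap year, so February has 28 days).
Then 15 full months totalling 457 days.
June 1–24, 2218: 24 days.
Total: 12 + 457 + 24 = 493 days.
493 mod 7 = 3, so 3 days after Sunday is Wednesday.

Wednesday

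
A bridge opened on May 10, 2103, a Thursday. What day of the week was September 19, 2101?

Monday

Count forward from the earlier date (September 19, 2101) to the later (May 10, 2103):
September 2101: 30 − 19 = 11 days remain.
Then 19 full months totalling 577 days.
May 1–10, 2103: 10 days.
Total: 11 + 577 + 10 = 598 days.
598 mod 7 = 3, so 3 days before Thursday is Monday.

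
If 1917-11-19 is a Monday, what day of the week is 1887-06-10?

Count forward from the earlier date (June 10, 1887) to the later (November 19, 1917):
From June 10, 1887 to June 10, 1917: 30 years, of which 7 contain a Feb 29 — 23×365 + 7×366 = 10957 days.
(1900 is not a leap year (divisible by 100 but not 400).)
June 1917: 30 − 10 = 20 days remain.
Then July (31), August (31), September (30), October (31): 31 + 31 + 30 + 31 = 123 days.
November 1–19, 1917: 19 days.
Residual: 162 days.
Total: 11119 days.
11119 mod 7 = 3, so 3 days before Monday is Friday.

Friday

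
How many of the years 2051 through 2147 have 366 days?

23

Years divisible by 4: 2052, 2056, …, 2144 — 24 in all.
Of these, 2100 is divisible by 100 but not 400, so not leap.
Leap years: 24 − 1 = 23.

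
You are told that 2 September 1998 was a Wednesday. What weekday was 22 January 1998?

Thursday

Count forward from the earlier date (January 22, 1998) to the later (September 2, 1998):
January 1998: 31 − 22 = 9 days remain.
Then February 1998 (28), March (31), April (30), May (31), June (30), July (31), August (31): 28 + 31 + 30 + 31 + 30 + 31 + 31 = 212 days.
September 1–2, 1998: 2 days.
Total: 9 + 212 + 2 = 223 days.
223 mod 7 = 6, so 6 days before Wednesday is Thursday.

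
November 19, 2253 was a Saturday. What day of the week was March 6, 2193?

Count forward from the earlier date (March 6, 2193) to the later (November 19, 2253):
From March 6, 2193 to March 6, 2253: 60 years, of which 14 contain a Feb 29 — 46×365 + 14×366 = 21914 days.
(2200 is not a leap year (divisible by 100 but not 400).)
March 2253: 31 − 6 = 25 days remain.
Then April (30), May (31), June (30), July (31), August (31), September (30), October (31): 30 + 31 + 30 + 31 + 31 + 30 + 31 = 214 days.
November 1–19, 2253: 19 days.
Residual: 258 days.
Total: 22172 days.
22172 mod 7 = 3, so 3 days before Saturday is Wednesday.

Wednesday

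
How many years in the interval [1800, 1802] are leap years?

0

Years divisible by 4 in [1800, 1802]: 1800.
Of these, 1800 is divisible by 100 but not 400, so not leap.
Leap years: 1 − 1 = 0.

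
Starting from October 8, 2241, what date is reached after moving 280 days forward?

July 15, 2242

Count 280 days after October 8, 2241:
October 2241: 31 − 8 = 23 days remain.
Then November (30), December (31), January (31), February 2242 (28), March (31), April (30), May (31), June (30): 30 + 31 + 31 + 28 + 31 + 30 + 31 + 30 = 242 days.
July 1–15, 2242: 15 days.
Residual: 280 days.
Total: 280 days.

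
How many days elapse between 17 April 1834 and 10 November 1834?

April 1834: 30 − 17 = 13 days remain.
Then May (31), June (30), July (31), August (31), September (30), October (31): 31 + 30 + 31 + 31 + 30 + 31 = 184 days.
November 1–10, 1834: 10 days.
Total: 13 + 184 + 10 = 207 days.

207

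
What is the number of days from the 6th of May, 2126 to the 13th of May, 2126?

7

Within May 2126: 13 − 6 = 7 days.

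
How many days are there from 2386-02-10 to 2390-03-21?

1500

Day-of-year of February 10, 2386: 41.
Day-of-year of March 21, 2390: 80.
2386 has 365 days, so 365 − 41 = 324 days remain in 2386.
Full years: 2387: 365; 2388: 366; 2389: 365. Sum = 1096.
Total: 324 + 1096 + 80 = 1500 days.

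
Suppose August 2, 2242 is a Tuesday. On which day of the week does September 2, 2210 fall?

Sunday

Count forward from the earlier date (September 2, 2210) to the later (August 2, 2242):
Day-of-year of September 2, 2210: 245.
Day-of-year of August 2, 2242: 214.
2210 has 365 days, so 365 − 245 = 120 days remain in 2210.
Full years 2211–2241: 23 common + 8 leap = 23×365 + 8×366 = 11323 days.
Total: 120 + 11323 + 214 = 11657 days.
11657 mod 7 = 2, so 2 days before Tuesday is Sunday.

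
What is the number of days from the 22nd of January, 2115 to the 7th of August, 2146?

11520

From January 22, 2115 to January 22, 2146: 31 years, of which 8 contain a Feb 29 — 23×365 + 8×366 = 11323 days.
January 2146: 31 − 22 = 9 days remain.
Then February 2146 (28), March (31), April (30), May (31), June (30), July (31): 28 + 31 + 30 + 31 + 30 + 31 = 181 days.
August 1–7, 2146: 7 days.
Residual: 197 days.
Total: 11520 days.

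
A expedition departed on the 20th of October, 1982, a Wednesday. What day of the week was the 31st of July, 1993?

From October 20, 1982 to October 20, 1992: 10 years, of which 3 contain a Feb 29 — 7×365 + 3×366 = 3653 days.
October 1992: 31 − 20 = 11 days remain.
Then November (30), December (31), January (31), February 1993 (28), March (31), April (30), May (31), June (30): 30 + 31 + 31 + 28 + 31 + 30 + 31 + 30 = 242 days.
July 1–31, 1993: 31 days.
Residual: 284 days.
Total: 3937 days.
3937 mod 7 = 3, so 3 days after Wednesday is Saturday.

Saturday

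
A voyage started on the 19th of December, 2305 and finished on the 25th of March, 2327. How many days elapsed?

7766

Day-of-year of December 19, 2305: 353.
Day-of-year of March 25, 2327: 84.
2305 has 365 days, so 365 − 353 = 12 days remain in 2305.
Full years 2306–2326: 16 common + 5 leap = 16×365 + 5×366 = 7670 days.
Total: 12 + 7670 + 84 = 7766 days.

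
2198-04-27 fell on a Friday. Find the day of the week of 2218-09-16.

From April 27, 2198 to April 27, 2218: 20 years, of which 4 contain a Feb 29 — 16×365 + 4×366 = 7304 days.
(2200 is not a leap year (divisible by 100 but not 400).)
April 2218: 30 − 27 = 3 days remain.
Then May (31), June (30), July (31), August (31): 31 + 30 + 31 + 31 = 123 days.
September 1–16, 2218: 16 days.
Residual: 142 days.
Total: 7446 days.
7446 mod 7 = 5, so 5 days after Friday is Wednesday.

Wednesday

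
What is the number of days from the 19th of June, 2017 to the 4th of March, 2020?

June 19, 2017 → June 19, 2018: 365 days.
June 19, 2018 → June 19, 2019: 365 days.
June 2019: 30 − 19 = 11 days remain.
Then July (31), August (31), September (30), October (31), November (30), December (31), January (31), February 2020 (29): 31 + 31 + 30 + 31 + 30 + 31 + 31 + 29 = 244 days.
March 1–4, 2020: 4 days.
Residual: 259 days.
Total: 989 days.

989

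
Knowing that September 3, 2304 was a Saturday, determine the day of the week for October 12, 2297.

Count forward from the earlier date (October 12, 2297) to the later (September 3, 2304):
Day-of-year of October 12, 2297: 285.
Day-of-year of September 3, 2304: 247.
2297 has 365 days, so 365 − 285 = 80 days remain in 2297.
Full years: 2298: 365; 2299: 365; 2300: 365; 2301: 365; 2302: 365; 2303: 365. Sum = 2190.
Total: 80 + 2190 + 247 = 2517 days.
2517 mod 7 = 4, so 4 days before Saturday is Tuesday.

Tuesday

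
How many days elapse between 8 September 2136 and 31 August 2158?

From September 8, 2136 to September 8, 2157: 21 years, of which 5 contain a Feb 29 — 16×365 + 5×366 = 7670 days.
September 2157: 30 − 8 = 22 days remain.
Then 10 full months totalling 304 days.
August 1–31, 2158: 31 days.
Residual: 357 days.
Total: 8027 days.

8027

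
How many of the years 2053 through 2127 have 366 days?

17

Years divisible by 4: 2056, 2060, …, 2124 — 18 in all.
Of these, 2100 is divisible by 100 but not 400, so not leap.
Leap years: 18 − 1 = 17.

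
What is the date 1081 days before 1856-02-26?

1853-03-12

Count 1081 days before February 26, 1856:
Day-of-year of March 12, 1853: 71.
Day-of-year of February 26, 1856: 57.
1853 has 365 days, so 365 − 71 = 294 days remain in 1853.
Full years: 1854: 365; 1855: 365. Sum = 730.
Total: 294 + 730 + 57 = 1081 days.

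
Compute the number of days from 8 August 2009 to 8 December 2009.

August 2009: 31 − 8 = 23 days remain.
Then September (30), October (31), November (30): 30 + 31 + 30 = 91 days.
December 1–8, 2009: 8 days.
Total: 23 + 91 + 8 = 122 days.

122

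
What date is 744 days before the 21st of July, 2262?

the 7th of July, 2260

Count 744 days before July 21, 2262:
July 7, 2260 → July 7, 2261: 365 days.
July 7, 2261 → July 7, 2262: 365 days.
Within July 2262: 21 − 7 = 14 days.
Total: 744 days.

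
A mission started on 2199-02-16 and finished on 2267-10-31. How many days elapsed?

Day-of-year of February 16, 2199: 47.
Day-of-year of October 31, 2267: 304.
2199 has 365 days, so 365 − 47 = 318 days remain in 2199.
Full years 2200–2266: 51 common + 16 leap = 51×365 + 16×366 = 24471 days.
Total: 318 + 24471 + 304 = 25093 days.

25093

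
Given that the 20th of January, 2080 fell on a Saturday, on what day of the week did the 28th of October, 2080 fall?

Monday

January 2080: 31 − 20 = 11 days remain.
Then February 2080 (29), March (31), April (30), May (31), June (30), July (31), August (31), September (30): 29 + 31 + 30 + 31 + 30 + 31 + 31 + 30 = 243 days.
October 1–28, 2080: 28 days.
Total: 11 + 243 + 28 = 282 days.
282 mod 7 = 2, so 2 days after Saturday is Monday.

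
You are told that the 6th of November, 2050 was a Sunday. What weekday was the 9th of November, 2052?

Saturday

November 2050: 30 − 6 = 24 days remain.
Then 23 full months totalling 701 days.
November 1–9, 2052: 9 days.
Total: 24 + 701 + 9 = 734 days.
734 mod 7 = 6, so 6 days after Sunday is Saturday.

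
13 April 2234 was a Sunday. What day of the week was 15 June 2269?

Tuesday

From April 13, 2234 to April 13, 2269: 35 years, of which 9 contain a Feb 29 — 26×365 + 9×366 = 12784 days.
April 2269: 30 − 13 = 17 days remain.
Then May (31): 31 days.
June 1–15, 2269: 15 days.
Residual: 63 days.
Total: 12847 days.
12847 mod 7 = 2, so 2 days after Sunday is Tuesday.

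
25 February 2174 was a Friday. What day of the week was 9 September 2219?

Day-of-year of February 25, 2174: 56.
Day-of-year of September 9, 2219: 252.
2174 has 365 days, so 365 − 56 = 309 days remain in 2174.
Full years 2175–2218: 34 common + 10 leap = 34×365 + 10×366 = 16070 days.
Total: 309 + 16070 + 252 = 16631 days.
16631 mod 7 = 6, so 6 days after Friday is Thursday.

Thursday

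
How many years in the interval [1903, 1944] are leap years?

Years divisible by 4 in [1903, 1944]: 1904, 1908, 1912, 1916, 1920, 1924, 1928, 1932, 1936, 1940, 1944.
No century exceptions apply. Count: 11.

11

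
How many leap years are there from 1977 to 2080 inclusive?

Years divisible by 4: 1980, 1984, …, 2080 — 26 in all.
2000 is divisible by 400, so still leap.
No century exceptions apply. Count: 26.

26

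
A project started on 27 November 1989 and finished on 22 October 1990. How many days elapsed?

November 1989: 30 − 27 = 3 days remain.
Then 10 full months totalling 304 days.
October 1–22, 1990: 22 days.
Total: 3 + 304 + 22 = 329 days.

329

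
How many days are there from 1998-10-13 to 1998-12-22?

70

October 1998: 31 − 13 = 18 days remain.
Then November (30): 30 days.
December 1–22, 1998: 22 days.
Total: 18 + 30 + 22 = 70 days.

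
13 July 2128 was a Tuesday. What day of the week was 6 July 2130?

Thursday

July 13, 2128 → July 13, 2129: 365 days.
July 2129: 31 − 13 = 18 days remain.
Then 11 full months totalling 334 days.
July 1–6, 2130: 6 days.
Residual: 358 days.
Total: 723 days.
723 mod 7 = 2, so 2 days after Tuesday is Thursday.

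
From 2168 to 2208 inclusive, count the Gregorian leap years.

10

Years divisible by 4 in [2168, 2208]: 2168, 2172, 2176, 2180, 2184, 2188, 2192, 2196, 2200, 2204, 2208.
Of these, 2200 is divisible by 100 but not 400, so not leap.
Leap years: 11 − 1 = 10.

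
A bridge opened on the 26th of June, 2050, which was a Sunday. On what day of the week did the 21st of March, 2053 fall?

Friday

June 26, 2050 → June 26, 2051: 365 days.
June 26, 2051 → June 26, 2052: 366 days (2052 is a leap year).
June 2052: 30 − 26 = 4 days remain.
Then July (31), August (31), September (30), October (31), November (30), December (31), January (31), February 2053 (28): 31 + 31 + 30 + 31 + 30 + 31 + 31 + 28 = 243 days.
March 1–21, 2053: 21 days.
Residual: 268 days.
Total: 999 days.
999 mod 7 = 5, so 5 days after Sunday is Friday.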